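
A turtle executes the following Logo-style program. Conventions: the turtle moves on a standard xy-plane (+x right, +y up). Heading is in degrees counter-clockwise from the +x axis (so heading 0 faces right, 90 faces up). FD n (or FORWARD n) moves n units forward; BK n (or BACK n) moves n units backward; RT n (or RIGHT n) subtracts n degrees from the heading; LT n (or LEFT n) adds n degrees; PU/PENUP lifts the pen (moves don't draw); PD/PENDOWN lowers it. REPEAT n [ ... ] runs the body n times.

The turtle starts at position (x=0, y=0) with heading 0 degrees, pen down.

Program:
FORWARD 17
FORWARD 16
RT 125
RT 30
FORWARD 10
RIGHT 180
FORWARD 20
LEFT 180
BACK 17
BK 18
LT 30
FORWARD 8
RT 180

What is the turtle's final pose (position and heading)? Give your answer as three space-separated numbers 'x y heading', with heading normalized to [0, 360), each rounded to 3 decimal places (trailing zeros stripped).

Executing turtle program step by step:
Start: pos=(0,0), heading=0, pen down
FD 17: (0,0) -> (17,0) [heading=0, draw]
FD 16: (17,0) -> (33,0) [heading=0, draw]
RT 125: heading 0 -> 235
RT 30: heading 235 -> 205
FD 10: (33,0) -> (23.937,-4.226) [heading=205, draw]
RT 180: heading 205 -> 25
FD 20: (23.937,-4.226) -> (42.063,4.226) [heading=25, draw]
LT 180: heading 25 -> 205
BK 17: (42.063,4.226) -> (57.47,11.411) [heading=205, draw]
BK 18: (57.47,11.411) -> (73.784,19.018) [heading=205, draw]
LT 30: heading 205 -> 235
FD 8: (73.784,19.018) -> (69.195,12.465) [heading=235, draw]
RT 180: heading 235 -> 55
Final: pos=(69.195,12.465), heading=55, 7 segment(s) drawn

Answer: 69.195 12.465 55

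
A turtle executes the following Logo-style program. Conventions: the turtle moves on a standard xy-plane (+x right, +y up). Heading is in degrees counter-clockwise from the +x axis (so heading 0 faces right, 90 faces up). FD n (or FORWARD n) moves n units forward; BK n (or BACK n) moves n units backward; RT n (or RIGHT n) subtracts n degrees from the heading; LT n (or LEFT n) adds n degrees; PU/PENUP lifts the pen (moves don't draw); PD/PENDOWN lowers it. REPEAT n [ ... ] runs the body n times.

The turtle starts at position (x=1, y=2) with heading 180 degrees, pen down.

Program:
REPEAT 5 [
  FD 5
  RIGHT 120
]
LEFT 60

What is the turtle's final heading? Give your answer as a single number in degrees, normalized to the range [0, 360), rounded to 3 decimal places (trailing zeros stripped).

Executing turtle program step by step:
Start: pos=(1,2), heading=180, pen down
REPEAT 5 [
  -- iteration 1/5 --
  FD 5: (1,2) -> (-4,2) [heading=180, draw]
  RT 120: heading 180 -> 60
  -- iteration 2/5 --
  FD 5: (-4,2) -> (-1.5,6.33) [heading=60, draw]
  RT 120: heading 60 -> 300
  -- iteration 3/5 --
  FD 5: (-1.5,6.33) -> (1,2) [heading=300, draw]
  RT 120: heading 300 -> 180
  -- iteration 4/5 --
  FD 5: (1,2) -> (-4,2) [heading=180, draw]
  RT 120: heading 180 -> 60
  -- iteration 5/5 --
  FD 5: (-4,2) -> (-1.5,6.33) [heading=60, draw]
  RT 120: heading 60 -> 300
]
LT 60: heading 300 -> 0
Final: pos=(-1.5,6.33), heading=0, 5 segment(s) drawn

Answer: 0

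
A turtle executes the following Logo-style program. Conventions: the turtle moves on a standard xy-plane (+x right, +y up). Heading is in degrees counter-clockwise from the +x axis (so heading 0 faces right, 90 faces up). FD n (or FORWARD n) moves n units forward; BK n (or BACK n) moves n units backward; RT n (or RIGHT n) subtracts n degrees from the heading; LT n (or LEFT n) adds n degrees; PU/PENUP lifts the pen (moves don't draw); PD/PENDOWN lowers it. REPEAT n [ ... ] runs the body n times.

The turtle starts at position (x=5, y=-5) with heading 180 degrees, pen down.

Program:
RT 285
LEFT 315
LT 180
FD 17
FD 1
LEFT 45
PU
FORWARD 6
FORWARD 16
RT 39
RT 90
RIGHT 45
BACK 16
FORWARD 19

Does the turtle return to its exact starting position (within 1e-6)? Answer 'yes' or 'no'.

Answer: no

Derivation:
Executing turtle program step by step:
Start: pos=(5,-5), heading=180, pen down
RT 285: heading 180 -> 255
LT 315: heading 255 -> 210
LT 180: heading 210 -> 30
FD 17: (5,-5) -> (19.722,3.5) [heading=30, draw]
FD 1: (19.722,3.5) -> (20.588,4) [heading=30, draw]
LT 45: heading 30 -> 75
PU: pen up
FD 6: (20.588,4) -> (22.141,9.796) [heading=75, move]
FD 16: (22.141,9.796) -> (26.282,25.25) [heading=75, move]
RT 39: heading 75 -> 36
RT 90: heading 36 -> 306
RT 45: heading 306 -> 261
BK 16: (26.282,25.25) -> (28.785,41.053) [heading=261, move]
FD 19: (28.785,41.053) -> (25.813,22.287) [heading=261, move]
Final: pos=(25.813,22.287), heading=261, 2 segment(s) drawn

Start position: (5, -5)
Final position: (25.813, 22.287)
Distance = 34.319; >= 1e-6 -> NOT closed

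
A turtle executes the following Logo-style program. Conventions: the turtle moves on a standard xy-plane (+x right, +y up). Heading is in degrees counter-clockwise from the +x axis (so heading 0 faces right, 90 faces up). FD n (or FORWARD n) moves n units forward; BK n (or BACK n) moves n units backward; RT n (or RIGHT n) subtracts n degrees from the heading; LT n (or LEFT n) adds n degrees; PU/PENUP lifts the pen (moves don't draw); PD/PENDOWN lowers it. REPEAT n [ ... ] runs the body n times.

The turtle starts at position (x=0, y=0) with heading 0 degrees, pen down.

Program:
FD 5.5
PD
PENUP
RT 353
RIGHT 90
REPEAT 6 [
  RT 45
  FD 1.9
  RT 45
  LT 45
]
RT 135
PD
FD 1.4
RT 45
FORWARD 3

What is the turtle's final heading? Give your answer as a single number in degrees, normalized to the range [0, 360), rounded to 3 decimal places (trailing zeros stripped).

Answer: 187

Derivation:
Executing turtle program step by step:
Start: pos=(0,0), heading=0, pen down
FD 5.5: (0,0) -> (5.5,0) [heading=0, draw]
PD: pen down
PU: pen up
RT 353: heading 0 -> 7
RT 90: heading 7 -> 277
REPEAT 6 [
  -- iteration 1/6 --
  RT 45: heading 277 -> 232
  FD 1.9: (5.5,0) -> (4.33,-1.497) [heading=232, move]
  RT 45: heading 232 -> 187
  LT 45: heading 187 -> 232
  -- iteration 2/6 --
  RT 45: heading 232 -> 187
  FD 1.9: (4.33,-1.497) -> (2.444,-1.729) [heading=187, move]
  RT 45: heading 187 -> 142
  LT 45: heading 142 -> 187
  -- iteration 3/6 --
  RT 45: heading 187 -> 142
  FD 1.9: (2.444,-1.729) -> (0.947,-0.559) [heading=142, move]
  RT 45: heading 142 -> 97
  LT 45: heading 97 -> 142
  -- iteration 4/6 --
  RT 45: heading 142 -> 97
  FD 1.9: (0.947,-0.559) -> (0.716,1.327) [heading=97, move]
  RT 45: heading 97 -> 52
  LT 45: heading 52 -> 97
  -- iteration 5/6 --
  RT 45: heading 97 -> 52
  FD 1.9: (0.716,1.327) -> (1.885,2.824) [heading=52, move]
  RT 45: heading 52 -> 7
  LT 45: heading 7 -> 52
  -- iteration 6/6 --
  RT 45: heading 52 -> 7
  FD 1.9: (1.885,2.824) -> (3.771,3.056) [heading=7, move]
  RT 45: heading 7 -> 322
  LT 45: heading 322 -> 7
]
RT 135: heading 7 -> 232
PD: pen down
FD 1.4: (3.771,3.056) -> (2.909,1.952) [heading=232, draw]
RT 45: heading 232 -> 187
FD 3: (2.909,1.952) -> (-0.068,1.587) [heading=187, draw]
Final: pos=(-0.068,1.587), heading=187, 3 segment(s) drawn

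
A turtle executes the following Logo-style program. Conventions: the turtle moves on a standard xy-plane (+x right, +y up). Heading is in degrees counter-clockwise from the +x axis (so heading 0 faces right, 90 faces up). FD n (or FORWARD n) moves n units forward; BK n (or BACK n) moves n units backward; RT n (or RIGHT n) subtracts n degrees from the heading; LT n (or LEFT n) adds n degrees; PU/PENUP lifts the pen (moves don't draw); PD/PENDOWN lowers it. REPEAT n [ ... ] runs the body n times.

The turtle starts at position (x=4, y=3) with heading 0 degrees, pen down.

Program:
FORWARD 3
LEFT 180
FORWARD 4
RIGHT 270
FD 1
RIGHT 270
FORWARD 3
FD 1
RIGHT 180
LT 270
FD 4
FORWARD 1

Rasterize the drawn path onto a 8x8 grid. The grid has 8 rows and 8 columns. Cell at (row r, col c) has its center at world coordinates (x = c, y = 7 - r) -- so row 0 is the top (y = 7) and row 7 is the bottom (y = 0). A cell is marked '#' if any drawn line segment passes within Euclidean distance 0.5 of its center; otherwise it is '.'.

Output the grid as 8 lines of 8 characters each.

Answer: .......#
.......#
.......#
.......#
...#####
...#####
........
........

Derivation:
Segment 0: (4,3) -> (7,3)
Segment 1: (7,3) -> (3,3)
Segment 2: (3,3) -> (3,2)
Segment 3: (3,2) -> (6,2)
Segment 4: (6,2) -> (7,2)
Segment 5: (7,2) -> (7,6)
Segment 6: (7,6) -> (7,7)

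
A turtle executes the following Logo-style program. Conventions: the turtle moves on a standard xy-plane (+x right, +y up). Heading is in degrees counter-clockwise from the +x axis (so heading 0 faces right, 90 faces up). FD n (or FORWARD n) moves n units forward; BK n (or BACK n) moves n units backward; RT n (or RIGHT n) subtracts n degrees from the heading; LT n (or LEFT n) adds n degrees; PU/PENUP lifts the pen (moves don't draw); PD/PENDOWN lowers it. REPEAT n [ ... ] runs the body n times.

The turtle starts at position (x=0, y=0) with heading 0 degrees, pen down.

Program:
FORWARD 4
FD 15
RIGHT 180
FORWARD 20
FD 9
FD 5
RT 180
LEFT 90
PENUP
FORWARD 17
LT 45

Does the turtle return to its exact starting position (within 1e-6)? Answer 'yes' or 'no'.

Executing turtle program step by step:
Start: pos=(0,0), heading=0, pen down
FD 4: (0,0) -> (4,0) [heading=0, draw]
FD 15: (4,0) -> (19,0) [heading=0, draw]
RT 180: heading 0 -> 180
FD 20: (19,0) -> (-1,0) [heading=180, draw]
FD 9: (-1,0) -> (-10,0) [heading=180, draw]
FD 5: (-10,0) -> (-15,0) [heading=180, draw]
RT 180: heading 180 -> 0
LT 90: heading 0 -> 90
PU: pen up
FD 17: (-15,0) -> (-15,17) [heading=90, move]
LT 45: heading 90 -> 135
Final: pos=(-15,17), heading=135, 5 segment(s) drawn

Start position: (0, 0)
Final position: (-15, 17)
Distance = 22.672; >= 1e-6 -> NOT closed

Answer: no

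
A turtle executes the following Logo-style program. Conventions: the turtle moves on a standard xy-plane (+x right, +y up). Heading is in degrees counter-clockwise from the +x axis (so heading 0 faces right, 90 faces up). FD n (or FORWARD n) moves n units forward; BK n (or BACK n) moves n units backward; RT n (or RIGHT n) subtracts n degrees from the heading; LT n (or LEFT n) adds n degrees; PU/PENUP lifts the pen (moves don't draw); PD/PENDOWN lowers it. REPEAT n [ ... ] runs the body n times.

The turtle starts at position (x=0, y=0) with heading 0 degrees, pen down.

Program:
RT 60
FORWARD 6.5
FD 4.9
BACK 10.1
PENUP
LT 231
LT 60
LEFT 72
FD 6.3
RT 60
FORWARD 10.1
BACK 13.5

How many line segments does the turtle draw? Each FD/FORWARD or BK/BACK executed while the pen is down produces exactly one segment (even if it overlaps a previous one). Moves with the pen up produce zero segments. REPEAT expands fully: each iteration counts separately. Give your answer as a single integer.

Answer: 3

Derivation:
Executing turtle program step by step:
Start: pos=(0,0), heading=0, pen down
RT 60: heading 0 -> 300
FD 6.5: (0,0) -> (3.25,-5.629) [heading=300, draw]
FD 4.9: (3.25,-5.629) -> (5.7,-9.873) [heading=300, draw]
BK 10.1: (5.7,-9.873) -> (0.65,-1.126) [heading=300, draw]
PU: pen up
LT 231: heading 300 -> 171
LT 60: heading 171 -> 231
LT 72: heading 231 -> 303
FD 6.3: (0.65,-1.126) -> (4.081,-6.409) [heading=303, move]
RT 60: heading 303 -> 243
FD 10.1: (4.081,-6.409) -> (-0.504,-15.409) [heading=243, move]
BK 13.5: (-0.504,-15.409) -> (5.625,-3.38) [heading=243, move]
Final: pos=(5.625,-3.38), heading=243, 3 segment(s) drawn
Segments drawn: 3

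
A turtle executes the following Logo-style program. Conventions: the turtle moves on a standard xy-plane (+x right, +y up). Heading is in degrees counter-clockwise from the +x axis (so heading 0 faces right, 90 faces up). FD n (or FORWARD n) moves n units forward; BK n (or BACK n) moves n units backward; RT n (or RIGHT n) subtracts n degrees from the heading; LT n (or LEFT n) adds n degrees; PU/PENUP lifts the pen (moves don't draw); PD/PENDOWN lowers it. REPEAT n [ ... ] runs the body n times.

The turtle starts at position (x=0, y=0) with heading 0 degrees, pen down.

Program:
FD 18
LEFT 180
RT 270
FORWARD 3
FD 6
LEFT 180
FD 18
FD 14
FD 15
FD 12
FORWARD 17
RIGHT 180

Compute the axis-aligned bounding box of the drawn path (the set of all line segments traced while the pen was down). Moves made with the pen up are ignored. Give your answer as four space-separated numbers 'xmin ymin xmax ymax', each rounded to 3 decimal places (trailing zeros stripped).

Executing turtle program step by step:
Start: pos=(0,0), heading=0, pen down
FD 18: (0,0) -> (18,0) [heading=0, draw]
LT 180: heading 0 -> 180
RT 270: heading 180 -> 270
FD 3: (18,0) -> (18,-3) [heading=270, draw]
FD 6: (18,-3) -> (18,-9) [heading=270, draw]
LT 180: heading 270 -> 90
FD 18: (18,-9) -> (18,9) [heading=90, draw]
FD 14: (18,9) -> (18,23) [heading=90, draw]
FD 15: (18,23) -> (18,38) [heading=90, draw]
FD 12: (18,38) -> (18,50) [heading=90, draw]
FD 17: (18,50) -> (18,67) [heading=90, draw]
RT 180: heading 90 -> 270
Final: pos=(18,67), heading=270, 8 segment(s) drawn

Segment endpoints: x in {0, 18}, y in {-9, -3, 0, 9, 23, 38, 50, 67}
xmin=0, ymin=-9, xmax=18, ymax=67

Answer: 0 -9 18 67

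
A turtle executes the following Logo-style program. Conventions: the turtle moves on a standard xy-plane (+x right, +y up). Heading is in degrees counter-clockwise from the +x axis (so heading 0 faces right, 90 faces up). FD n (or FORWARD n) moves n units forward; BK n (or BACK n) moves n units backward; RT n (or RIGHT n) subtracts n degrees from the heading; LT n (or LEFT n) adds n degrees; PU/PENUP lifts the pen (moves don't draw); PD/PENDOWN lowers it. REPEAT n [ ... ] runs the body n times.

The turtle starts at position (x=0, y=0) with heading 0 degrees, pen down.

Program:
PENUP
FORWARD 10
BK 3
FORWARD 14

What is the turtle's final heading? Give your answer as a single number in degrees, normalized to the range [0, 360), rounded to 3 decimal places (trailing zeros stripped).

Answer: 0

Derivation:
Executing turtle program step by step:
Start: pos=(0,0), heading=0, pen down
PU: pen up
FD 10: (0,0) -> (10,0) [heading=0, move]
BK 3: (10,0) -> (7,0) [heading=0, move]
FD 14: (7,0) -> (21,0) [heading=0, move]
Final: pos=(21,0), heading=0, 0 segment(s) drawn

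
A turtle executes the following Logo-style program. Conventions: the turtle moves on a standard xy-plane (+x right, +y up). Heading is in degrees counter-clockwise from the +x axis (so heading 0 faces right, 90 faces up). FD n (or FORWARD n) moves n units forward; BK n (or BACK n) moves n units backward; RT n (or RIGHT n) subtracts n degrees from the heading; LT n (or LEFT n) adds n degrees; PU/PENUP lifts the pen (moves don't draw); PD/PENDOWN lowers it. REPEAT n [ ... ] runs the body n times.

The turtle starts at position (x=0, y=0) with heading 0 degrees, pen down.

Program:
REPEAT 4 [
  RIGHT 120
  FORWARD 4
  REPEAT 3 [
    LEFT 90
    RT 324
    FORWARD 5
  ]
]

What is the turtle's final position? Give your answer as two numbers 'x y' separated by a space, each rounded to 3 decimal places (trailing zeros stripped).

Executing turtle program step by step:
Start: pos=(0,0), heading=0, pen down
REPEAT 4 [
  -- iteration 1/4 --
  RT 120: heading 0 -> 240
  FD 4: (0,0) -> (-2,-3.464) [heading=240, draw]
  REPEAT 3 [
    -- iteration 1/3 --
    LT 90: heading 240 -> 330
    RT 324: heading 330 -> 6
    FD 5: (-2,-3.464) -> (2.973,-2.941) [heading=6, draw]
    -- iteration 2/3 --
    LT 90: heading 6 -> 96
    RT 324: heading 96 -> 132
    FD 5: (2.973,-2.941) -> (-0.373,0.774) [heading=132, draw]
    -- iteration 3/3 --
    LT 90: heading 132 -> 222
    RT 324: heading 222 -> 258
    FD 5: (-0.373,0.774) -> (-1.413,-4.116) [heading=258, draw]
  ]
  -- iteration 2/4 --
  RT 120: heading 258 -> 138
  FD 4: (-1.413,-4.116) -> (-4.385,-1.44) [heading=138, draw]
  REPEAT 3 [
    -- iteration 1/3 --
    LT 90: heading 138 -> 228
    RT 324: heading 228 -> 264
    FD 5: (-4.385,-1.44) -> (-4.908,-6.413) [heading=264, draw]
    -- iteration 2/3 --
    LT 90: heading 264 -> 354
    RT 324: heading 354 -> 30
    FD 5: (-4.908,-6.413) -> (-0.578,-3.913) [heading=30, draw]
    -- iteration 3/3 --
    LT 90: heading 30 -> 120
    RT 324: heading 120 -> 156
    FD 5: (-0.578,-3.913) -> (-5.145,-1.879) [heading=156, draw]
  ]
  -- iteration 3/4 --
  RT 120: heading 156 -> 36
  FD 4: (-5.145,-1.879) -> (-1.909,0.472) [heading=36, draw]
  REPEAT 3 [
    -- iteration 1/3 --
    LT 90: heading 36 -> 126
    RT 324: heading 126 -> 162
    FD 5: (-1.909,0.472) -> (-6.665,2.017) [heading=162, draw]
    -- iteration 2/3 --
    LT 90: heading 162 -> 252
    RT 324: heading 252 -> 288
    FD 5: (-6.665,2.017) -> (-5.12,-2.738) [heading=288, draw]
    -- iteration 3/3 --
    LT 90: heading 288 -> 18
    RT 324: heading 18 -> 54
    FD 5: (-5.12,-2.738) -> (-2.181,1.307) [heading=54, draw]
  ]
  -- iteration 4/4 --
  RT 120: heading 54 -> 294
  FD 4: (-2.181,1.307) -> (-0.554,-2.347) [heading=294, draw]
  REPEAT 3 [
    -- iteration 1/3 --
    LT 90: heading 294 -> 24
    RT 324: heading 24 -> 60
    FD 5: (-0.554,-2.347) -> (1.946,1.983) [heading=60, draw]
    -- iteration 2/3 --
    LT 90: heading 60 -> 150
    RT 324: heading 150 -> 186
    FD 5: (1.946,1.983) -> (-3.026,1.46) [heading=186, draw]
    -- iteration 3/3 --
    LT 90: heading 186 -> 276
    RT 324: heading 276 -> 312
    FD 5: (-3.026,1.46) -> (0.319,-2.255) [heading=312, draw]
  ]
]
Final: pos=(0.319,-2.255), heading=312, 16 segment(s) drawn

Answer: 0.319 -2.255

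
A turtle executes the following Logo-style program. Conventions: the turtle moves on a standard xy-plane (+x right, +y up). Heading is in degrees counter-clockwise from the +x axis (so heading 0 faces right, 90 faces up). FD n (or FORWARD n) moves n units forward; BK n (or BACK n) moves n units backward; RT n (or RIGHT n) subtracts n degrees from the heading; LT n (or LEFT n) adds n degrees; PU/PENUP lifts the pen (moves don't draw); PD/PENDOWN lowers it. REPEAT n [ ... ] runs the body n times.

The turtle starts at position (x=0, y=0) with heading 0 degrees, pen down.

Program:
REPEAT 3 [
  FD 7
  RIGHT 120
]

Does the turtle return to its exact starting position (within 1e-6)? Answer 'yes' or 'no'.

Executing turtle program step by step:
Start: pos=(0,0), heading=0, pen down
REPEAT 3 [
  -- iteration 1/3 --
  FD 7: (0,0) -> (7,0) [heading=0, draw]
  RT 120: heading 0 -> 240
  -- iteration 2/3 --
  FD 7: (7,0) -> (3.5,-6.062) [heading=240, draw]
  RT 120: heading 240 -> 120
  -- iteration 3/3 --
  FD 7: (3.5,-6.062) -> (0,0) [heading=120, draw]
  RT 120: heading 120 -> 0
]
Final: pos=(0,0), heading=0, 3 segment(s) drawn

Start position: (0, 0)
Final position: (0, 0)
Distance = 0; < 1e-6 -> CLOSED

Answer: yes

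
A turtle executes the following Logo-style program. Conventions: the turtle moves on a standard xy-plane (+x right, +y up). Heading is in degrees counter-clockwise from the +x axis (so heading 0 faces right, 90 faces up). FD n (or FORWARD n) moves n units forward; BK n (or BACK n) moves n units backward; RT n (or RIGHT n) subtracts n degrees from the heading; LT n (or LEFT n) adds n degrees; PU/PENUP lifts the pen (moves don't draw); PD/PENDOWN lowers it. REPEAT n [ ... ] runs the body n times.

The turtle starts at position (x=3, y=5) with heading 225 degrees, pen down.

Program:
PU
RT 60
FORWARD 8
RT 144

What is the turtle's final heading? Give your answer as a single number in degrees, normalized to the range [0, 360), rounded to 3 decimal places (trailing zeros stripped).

Answer: 21

Derivation:
Executing turtle program step by step:
Start: pos=(3,5), heading=225, pen down
PU: pen up
RT 60: heading 225 -> 165
FD 8: (3,5) -> (-4.727,7.071) [heading=165, move]
RT 144: heading 165 -> 21
Final: pos=(-4.727,7.071), heading=21, 0 segment(s) drawn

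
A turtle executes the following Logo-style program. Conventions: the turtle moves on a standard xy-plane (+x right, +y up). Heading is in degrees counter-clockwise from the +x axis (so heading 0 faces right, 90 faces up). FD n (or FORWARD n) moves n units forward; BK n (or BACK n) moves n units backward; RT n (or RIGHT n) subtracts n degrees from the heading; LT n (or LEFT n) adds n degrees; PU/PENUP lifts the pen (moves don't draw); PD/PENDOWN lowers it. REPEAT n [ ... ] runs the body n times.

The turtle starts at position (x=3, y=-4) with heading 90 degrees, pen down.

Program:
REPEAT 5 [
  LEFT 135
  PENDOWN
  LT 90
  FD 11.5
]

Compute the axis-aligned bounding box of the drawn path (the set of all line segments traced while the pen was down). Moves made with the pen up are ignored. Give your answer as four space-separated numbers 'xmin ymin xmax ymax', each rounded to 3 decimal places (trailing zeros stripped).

Executing turtle program step by step:
Start: pos=(3,-4), heading=90, pen down
REPEAT 5 [
  -- iteration 1/5 --
  LT 135: heading 90 -> 225
  PD: pen down
  LT 90: heading 225 -> 315
  FD 11.5: (3,-4) -> (11.132,-12.132) [heading=315, draw]
  -- iteration 2/5 --
  LT 135: heading 315 -> 90
  PD: pen down
  LT 90: heading 90 -> 180
  FD 11.5: (11.132,-12.132) -> (-0.368,-12.132) [heading=180, draw]
  -- iteration 3/5 --
  LT 135: heading 180 -> 315
  PD: pen down
  LT 90: heading 315 -> 45
  FD 11.5: (-0.368,-12.132) -> (7.763,-4) [heading=45, draw]
  -- iteration 4/5 --
  LT 135: heading 45 -> 180
  PD: pen down
  LT 90: heading 180 -> 270
  FD 11.5: (7.763,-4) -> (7.763,-15.5) [heading=270, draw]
  -- iteration 5/5 --
  LT 135: heading 270 -> 45
  PD: pen down
  LT 90: heading 45 -> 135
  FD 11.5: (7.763,-15.5) -> (-0.368,-7.368) [heading=135, draw]
]
Final: pos=(-0.368,-7.368), heading=135, 5 segment(s) drawn

Segment endpoints: x in {-0.368, -0.368, 3, 7.763, 7.763, 11.132}, y in {-15.5, -12.132, -12.132, -7.368, -4, -4}
xmin=-0.368, ymin=-15.5, xmax=11.132, ymax=-4

Answer: -0.368 -15.5 11.132 -4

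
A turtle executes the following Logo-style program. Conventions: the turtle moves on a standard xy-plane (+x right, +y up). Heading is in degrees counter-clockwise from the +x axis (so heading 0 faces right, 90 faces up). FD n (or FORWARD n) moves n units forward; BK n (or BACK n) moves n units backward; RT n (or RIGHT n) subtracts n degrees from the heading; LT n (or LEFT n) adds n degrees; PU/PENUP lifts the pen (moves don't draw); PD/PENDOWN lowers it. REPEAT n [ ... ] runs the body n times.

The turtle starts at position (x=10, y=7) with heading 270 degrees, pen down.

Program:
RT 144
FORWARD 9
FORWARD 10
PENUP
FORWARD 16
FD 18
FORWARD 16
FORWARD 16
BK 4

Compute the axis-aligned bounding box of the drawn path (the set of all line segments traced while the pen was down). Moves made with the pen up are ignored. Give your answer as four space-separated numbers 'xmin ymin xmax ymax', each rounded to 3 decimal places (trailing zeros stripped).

Executing turtle program step by step:
Start: pos=(10,7), heading=270, pen down
RT 144: heading 270 -> 126
FD 9: (10,7) -> (4.71,14.281) [heading=126, draw]
FD 10: (4.71,14.281) -> (-1.168,22.371) [heading=126, draw]
PU: pen up
FD 16: (-1.168,22.371) -> (-10.572,35.316) [heading=126, move]
FD 18: (-10.572,35.316) -> (-21.153,49.878) [heading=126, move]
FD 16: (-21.153,49.878) -> (-30.557,62.822) [heading=126, move]
FD 16: (-30.557,62.822) -> (-39.962,75.766) [heading=126, move]
BK 4: (-39.962,75.766) -> (-37.611,72.53) [heading=126, move]
Final: pos=(-37.611,72.53), heading=126, 2 segment(s) drawn

Segment endpoints: x in {-1.168, 4.71, 10}, y in {7, 14.281, 22.371}
xmin=-1.168, ymin=7, xmax=10, ymax=22.371

Answer: -1.168 7 10 22.371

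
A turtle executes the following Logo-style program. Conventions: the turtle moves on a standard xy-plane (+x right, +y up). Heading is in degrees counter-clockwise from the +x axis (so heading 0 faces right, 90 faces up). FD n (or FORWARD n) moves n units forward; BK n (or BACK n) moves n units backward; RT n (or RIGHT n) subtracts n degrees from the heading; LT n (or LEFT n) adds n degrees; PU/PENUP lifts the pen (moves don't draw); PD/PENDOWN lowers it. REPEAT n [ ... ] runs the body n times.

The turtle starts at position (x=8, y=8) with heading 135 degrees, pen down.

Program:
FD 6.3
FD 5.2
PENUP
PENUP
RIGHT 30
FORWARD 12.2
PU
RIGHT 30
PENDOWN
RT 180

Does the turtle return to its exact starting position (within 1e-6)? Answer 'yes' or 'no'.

Executing turtle program step by step:
Start: pos=(8,8), heading=135, pen down
FD 6.3: (8,8) -> (3.545,12.455) [heading=135, draw]
FD 5.2: (3.545,12.455) -> (-0.132,16.132) [heading=135, draw]
PU: pen up
PU: pen up
RT 30: heading 135 -> 105
FD 12.2: (-0.132,16.132) -> (-3.289,27.916) [heading=105, move]
PU: pen up
RT 30: heading 105 -> 75
PD: pen down
RT 180: heading 75 -> 255
Final: pos=(-3.289,27.916), heading=255, 2 segment(s) drawn

Start position: (8, 8)
Final position: (-3.289, 27.916)
Distance = 22.893; >= 1e-6 -> NOT closed

Answer: no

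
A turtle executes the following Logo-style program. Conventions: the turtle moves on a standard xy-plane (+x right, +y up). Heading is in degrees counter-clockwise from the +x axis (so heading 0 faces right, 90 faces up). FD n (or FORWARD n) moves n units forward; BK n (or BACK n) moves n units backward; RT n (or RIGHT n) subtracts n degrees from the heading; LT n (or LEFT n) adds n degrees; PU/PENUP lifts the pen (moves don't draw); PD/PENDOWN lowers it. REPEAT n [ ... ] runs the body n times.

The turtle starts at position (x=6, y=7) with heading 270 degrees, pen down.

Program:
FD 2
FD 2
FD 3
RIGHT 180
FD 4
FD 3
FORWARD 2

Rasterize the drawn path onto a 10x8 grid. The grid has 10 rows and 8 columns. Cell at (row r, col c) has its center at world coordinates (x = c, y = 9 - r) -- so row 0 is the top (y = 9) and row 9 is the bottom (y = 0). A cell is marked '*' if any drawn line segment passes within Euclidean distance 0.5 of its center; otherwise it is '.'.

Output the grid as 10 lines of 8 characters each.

Answer: ......*.
......*.
......*.
......*.
......*.
......*.
......*.
......*.
......*.
......*.

Derivation:
Segment 0: (6,7) -> (6,5)
Segment 1: (6,5) -> (6,3)
Segment 2: (6,3) -> (6,0)
Segment 3: (6,0) -> (6,4)
Segment 4: (6,4) -> (6,7)
Segment 5: (6,7) -> (6,9)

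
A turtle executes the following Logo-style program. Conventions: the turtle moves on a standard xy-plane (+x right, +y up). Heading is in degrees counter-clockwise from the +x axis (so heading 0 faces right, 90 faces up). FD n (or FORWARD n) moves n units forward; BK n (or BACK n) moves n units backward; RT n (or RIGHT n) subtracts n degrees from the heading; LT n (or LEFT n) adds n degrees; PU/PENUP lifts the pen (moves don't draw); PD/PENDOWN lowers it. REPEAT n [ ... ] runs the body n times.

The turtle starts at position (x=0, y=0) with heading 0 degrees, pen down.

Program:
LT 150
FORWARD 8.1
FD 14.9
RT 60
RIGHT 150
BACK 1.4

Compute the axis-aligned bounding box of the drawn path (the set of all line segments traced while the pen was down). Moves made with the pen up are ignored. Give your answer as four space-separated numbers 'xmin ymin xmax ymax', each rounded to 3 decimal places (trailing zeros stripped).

Executing turtle program step by step:
Start: pos=(0,0), heading=0, pen down
LT 150: heading 0 -> 150
FD 8.1: (0,0) -> (-7.015,4.05) [heading=150, draw]
FD 14.9: (-7.015,4.05) -> (-19.919,11.5) [heading=150, draw]
RT 60: heading 150 -> 90
RT 150: heading 90 -> 300
BK 1.4: (-19.919,11.5) -> (-20.619,12.712) [heading=300, draw]
Final: pos=(-20.619,12.712), heading=300, 3 segment(s) drawn

Segment endpoints: x in {-20.619, -19.919, -7.015, 0}, y in {0, 4.05, 11.5, 12.712}
xmin=-20.619, ymin=0, xmax=0, ymax=12.712

Answer: -20.619 0 0 12.712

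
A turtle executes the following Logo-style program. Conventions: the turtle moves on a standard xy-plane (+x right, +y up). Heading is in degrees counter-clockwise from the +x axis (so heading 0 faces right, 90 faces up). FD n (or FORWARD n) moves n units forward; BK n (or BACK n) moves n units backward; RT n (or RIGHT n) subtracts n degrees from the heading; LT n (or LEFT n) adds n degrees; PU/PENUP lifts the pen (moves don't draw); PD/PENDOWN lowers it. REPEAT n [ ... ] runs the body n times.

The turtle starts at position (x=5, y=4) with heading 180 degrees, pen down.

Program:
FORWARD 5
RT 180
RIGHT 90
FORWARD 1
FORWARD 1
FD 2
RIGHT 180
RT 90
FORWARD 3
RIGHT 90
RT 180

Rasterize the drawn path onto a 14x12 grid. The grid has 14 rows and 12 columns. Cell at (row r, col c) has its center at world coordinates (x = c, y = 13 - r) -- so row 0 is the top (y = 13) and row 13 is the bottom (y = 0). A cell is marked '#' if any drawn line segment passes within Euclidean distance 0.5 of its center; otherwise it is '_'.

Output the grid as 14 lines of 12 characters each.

Answer: ____________
____________
____________
____________
____________
____________
____________
____________
____________
######______
#___________
#___________
#___________
####________

Derivation:
Segment 0: (5,4) -> (0,4)
Segment 1: (0,4) -> (0,3)
Segment 2: (0,3) -> (0,2)
Segment 3: (0,2) -> (0,0)
Segment 4: (0,0) -> (3,0)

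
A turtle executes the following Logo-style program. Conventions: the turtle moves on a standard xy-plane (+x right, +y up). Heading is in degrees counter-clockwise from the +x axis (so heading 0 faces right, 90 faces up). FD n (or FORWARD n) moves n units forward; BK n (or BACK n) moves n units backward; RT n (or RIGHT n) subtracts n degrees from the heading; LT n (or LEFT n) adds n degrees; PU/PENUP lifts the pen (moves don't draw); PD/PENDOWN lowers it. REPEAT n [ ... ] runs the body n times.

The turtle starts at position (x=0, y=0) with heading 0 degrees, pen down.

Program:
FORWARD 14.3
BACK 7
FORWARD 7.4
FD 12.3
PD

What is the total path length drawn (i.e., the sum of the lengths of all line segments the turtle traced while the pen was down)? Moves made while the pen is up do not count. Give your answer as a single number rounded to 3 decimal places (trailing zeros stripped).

Answer: 41

Derivation:
Executing turtle program step by step:
Start: pos=(0,0), heading=0, pen down
FD 14.3: (0,0) -> (14.3,0) [heading=0, draw]
BK 7: (14.3,0) -> (7.3,0) [heading=0, draw]
FD 7.4: (7.3,0) -> (14.7,0) [heading=0, draw]
FD 12.3: (14.7,0) -> (27,0) [heading=0, draw]
PD: pen down
Final: pos=(27,0), heading=0, 4 segment(s) drawn

Segment lengths:
  seg 1: (0,0) -> (14.3,0), length = 14.3
  seg 2: (14.3,0) -> (7.3,0), length = 7
  seg 3: (7.3,0) -> (14.7,0), length = 7.4
  seg 4: (14.7,0) -> (27,0), length = 12.3
Total = 41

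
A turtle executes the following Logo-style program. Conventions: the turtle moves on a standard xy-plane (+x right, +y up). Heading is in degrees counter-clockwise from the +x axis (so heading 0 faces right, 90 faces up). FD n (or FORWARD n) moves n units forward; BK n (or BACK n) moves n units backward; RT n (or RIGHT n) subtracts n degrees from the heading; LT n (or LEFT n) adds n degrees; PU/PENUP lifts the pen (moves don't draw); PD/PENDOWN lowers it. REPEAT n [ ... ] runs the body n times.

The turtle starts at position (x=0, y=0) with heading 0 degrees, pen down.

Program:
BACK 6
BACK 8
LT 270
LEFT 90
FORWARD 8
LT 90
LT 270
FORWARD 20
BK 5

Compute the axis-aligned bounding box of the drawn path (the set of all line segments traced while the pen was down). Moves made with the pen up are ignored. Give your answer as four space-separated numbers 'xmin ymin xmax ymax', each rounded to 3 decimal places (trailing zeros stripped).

Executing turtle program step by step:
Start: pos=(0,0), heading=0, pen down
BK 6: (0,0) -> (-6,0) [heading=0, draw]
BK 8: (-6,0) -> (-14,0) [heading=0, draw]
LT 270: heading 0 -> 270
LT 90: heading 270 -> 0
FD 8: (-14,0) -> (-6,0) [heading=0, draw]
LT 90: heading 0 -> 90
LT 270: heading 90 -> 0
FD 20: (-6,0) -> (14,0) [heading=0, draw]
BK 5: (14,0) -> (9,0) [heading=0, draw]
Final: pos=(9,0), heading=0, 5 segment(s) drawn

Segment endpoints: x in {-14, -6, 0, 9, 14}, y in {0, 0, 0, 0}
xmin=-14, ymin=0, xmax=14, ymax=0

Answer: -14 0 14 0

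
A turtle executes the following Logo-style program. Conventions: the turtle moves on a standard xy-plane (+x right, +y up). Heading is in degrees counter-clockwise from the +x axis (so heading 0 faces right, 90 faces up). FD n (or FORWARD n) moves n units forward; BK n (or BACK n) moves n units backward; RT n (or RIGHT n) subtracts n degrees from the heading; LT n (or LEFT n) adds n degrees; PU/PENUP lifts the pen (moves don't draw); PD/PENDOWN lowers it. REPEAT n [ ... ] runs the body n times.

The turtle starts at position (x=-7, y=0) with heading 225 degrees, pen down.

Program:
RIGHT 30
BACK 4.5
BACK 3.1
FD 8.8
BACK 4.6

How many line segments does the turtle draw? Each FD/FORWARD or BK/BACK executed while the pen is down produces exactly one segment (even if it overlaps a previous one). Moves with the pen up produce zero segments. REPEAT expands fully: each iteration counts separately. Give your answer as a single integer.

Answer: 4

Derivation:
Executing turtle program step by step:
Start: pos=(-7,0), heading=225, pen down
RT 30: heading 225 -> 195
BK 4.5: (-7,0) -> (-2.653,1.165) [heading=195, draw]
BK 3.1: (-2.653,1.165) -> (0.341,1.967) [heading=195, draw]
FD 8.8: (0.341,1.967) -> (-8.159,-0.311) [heading=195, draw]
BK 4.6: (-8.159,-0.311) -> (-3.716,0.88) [heading=195, draw]
Final: pos=(-3.716,0.88), heading=195, 4 segment(s) drawn
Segments drawn: 4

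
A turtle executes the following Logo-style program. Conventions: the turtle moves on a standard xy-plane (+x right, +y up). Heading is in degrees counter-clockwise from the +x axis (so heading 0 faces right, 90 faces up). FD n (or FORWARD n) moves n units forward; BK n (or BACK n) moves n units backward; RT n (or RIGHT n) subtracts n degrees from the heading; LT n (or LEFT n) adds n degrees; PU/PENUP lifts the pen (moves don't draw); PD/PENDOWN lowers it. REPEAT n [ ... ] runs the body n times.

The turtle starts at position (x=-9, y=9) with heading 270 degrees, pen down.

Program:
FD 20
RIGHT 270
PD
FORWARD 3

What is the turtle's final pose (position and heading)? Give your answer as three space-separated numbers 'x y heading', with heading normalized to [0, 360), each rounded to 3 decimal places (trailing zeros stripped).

Answer: -6 -11 0

Derivation:
Executing turtle program step by step:
Start: pos=(-9,9), heading=270, pen down
FD 20: (-9,9) -> (-9,-11) [heading=270, draw]
RT 270: heading 270 -> 0
PD: pen down
FD 3: (-9,-11) -> (-6,-11) [heading=0, draw]
Final: pos=(-6,-11), heading=0, 2 segment(s) drawn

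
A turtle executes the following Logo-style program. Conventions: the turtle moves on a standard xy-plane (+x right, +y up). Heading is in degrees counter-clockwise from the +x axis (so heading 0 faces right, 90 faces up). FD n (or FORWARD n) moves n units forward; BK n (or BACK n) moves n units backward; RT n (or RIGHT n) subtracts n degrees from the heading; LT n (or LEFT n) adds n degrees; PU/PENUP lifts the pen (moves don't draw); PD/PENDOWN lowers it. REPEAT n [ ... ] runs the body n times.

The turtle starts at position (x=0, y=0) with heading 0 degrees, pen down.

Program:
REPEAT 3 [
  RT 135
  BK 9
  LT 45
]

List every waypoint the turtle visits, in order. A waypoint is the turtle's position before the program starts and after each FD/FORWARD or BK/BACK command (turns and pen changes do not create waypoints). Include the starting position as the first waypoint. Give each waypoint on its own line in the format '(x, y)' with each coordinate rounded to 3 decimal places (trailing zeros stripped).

Executing turtle program step by step:
Start: pos=(0,0), heading=0, pen down
REPEAT 3 [
  -- iteration 1/3 --
  RT 135: heading 0 -> 225
  BK 9: (0,0) -> (6.364,6.364) [heading=225, draw]
  LT 45: heading 225 -> 270
  -- iteration 2/3 --
  RT 135: heading 270 -> 135
  BK 9: (6.364,6.364) -> (12.728,0) [heading=135, draw]
  LT 45: heading 135 -> 180
  -- iteration 3/3 --
  RT 135: heading 180 -> 45
  BK 9: (12.728,0) -> (6.364,-6.364) [heading=45, draw]
  LT 45: heading 45 -> 90
]
Final: pos=(6.364,-6.364), heading=90, 3 segment(s) drawn
Waypoints (4 total):
(0, 0)
(6.364, 6.364)
(12.728, 0)
(6.364, -6.364)

Answer: (0, 0)
(6.364, 6.364)
(12.728, 0)
(6.364, -6.364)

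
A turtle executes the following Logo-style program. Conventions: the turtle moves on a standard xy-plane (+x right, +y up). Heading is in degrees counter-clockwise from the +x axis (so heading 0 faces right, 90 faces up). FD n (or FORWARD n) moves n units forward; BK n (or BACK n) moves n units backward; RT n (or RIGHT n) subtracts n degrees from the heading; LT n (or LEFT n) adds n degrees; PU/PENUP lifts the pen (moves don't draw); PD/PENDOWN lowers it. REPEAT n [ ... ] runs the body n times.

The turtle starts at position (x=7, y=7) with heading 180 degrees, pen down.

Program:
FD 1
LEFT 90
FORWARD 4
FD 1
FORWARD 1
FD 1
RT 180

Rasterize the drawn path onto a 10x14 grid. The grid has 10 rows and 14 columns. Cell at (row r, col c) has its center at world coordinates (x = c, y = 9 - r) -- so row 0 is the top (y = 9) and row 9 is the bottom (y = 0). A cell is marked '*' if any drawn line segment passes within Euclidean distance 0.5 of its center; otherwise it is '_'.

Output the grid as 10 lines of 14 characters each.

Segment 0: (7,7) -> (6,7)
Segment 1: (6,7) -> (6,3)
Segment 2: (6,3) -> (6,2)
Segment 3: (6,2) -> (6,1)
Segment 4: (6,1) -> (6,0)

Answer: ______________
______________
______**______
______*_______
______*_______
______*_______
______*_______
______*_______
______*_______
______*_______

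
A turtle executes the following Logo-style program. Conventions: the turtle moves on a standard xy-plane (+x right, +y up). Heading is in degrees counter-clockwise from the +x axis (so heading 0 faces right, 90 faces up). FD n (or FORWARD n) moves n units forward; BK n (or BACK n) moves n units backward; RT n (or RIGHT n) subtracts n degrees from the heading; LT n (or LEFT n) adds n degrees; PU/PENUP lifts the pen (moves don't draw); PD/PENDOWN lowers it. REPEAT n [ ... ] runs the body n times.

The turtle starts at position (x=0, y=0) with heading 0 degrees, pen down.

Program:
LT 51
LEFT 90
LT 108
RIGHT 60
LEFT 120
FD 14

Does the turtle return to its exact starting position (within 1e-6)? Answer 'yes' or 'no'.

Answer: no

Derivation:
Executing turtle program step by step:
Start: pos=(0,0), heading=0, pen down
LT 51: heading 0 -> 51
LT 90: heading 51 -> 141
LT 108: heading 141 -> 249
RT 60: heading 249 -> 189
LT 120: heading 189 -> 309
FD 14: (0,0) -> (8.81,-10.88) [heading=309, draw]
Final: pos=(8.81,-10.88), heading=309, 1 segment(s) drawn

Start position: (0, 0)
Final position: (8.81, -10.88)
Distance = 14; >= 1e-6 -> NOT closed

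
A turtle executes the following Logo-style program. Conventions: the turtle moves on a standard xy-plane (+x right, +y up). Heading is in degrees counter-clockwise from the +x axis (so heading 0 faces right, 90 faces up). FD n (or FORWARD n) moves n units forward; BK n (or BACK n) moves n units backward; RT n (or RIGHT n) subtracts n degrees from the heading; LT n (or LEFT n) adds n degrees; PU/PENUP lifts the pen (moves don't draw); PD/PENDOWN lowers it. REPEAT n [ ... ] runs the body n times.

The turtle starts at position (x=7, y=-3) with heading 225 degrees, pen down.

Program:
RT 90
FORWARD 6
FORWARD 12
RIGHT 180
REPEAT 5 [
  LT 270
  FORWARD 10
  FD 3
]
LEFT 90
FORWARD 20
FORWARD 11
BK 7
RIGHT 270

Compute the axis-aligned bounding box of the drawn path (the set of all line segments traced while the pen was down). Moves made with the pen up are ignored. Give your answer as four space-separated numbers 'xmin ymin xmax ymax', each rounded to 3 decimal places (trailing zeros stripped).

Executing turtle program step by step:
Start: pos=(7,-3), heading=225, pen down
RT 90: heading 225 -> 135
FD 6: (7,-3) -> (2.757,1.243) [heading=135, draw]
FD 12: (2.757,1.243) -> (-5.728,9.728) [heading=135, draw]
RT 180: heading 135 -> 315
REPEAT 5 [
  -- iteration 1/5 --
  LT 270: heading 315 -> 225
  FD 10: (-5.728,9.728) -> (-12.799,2.657) [heading=225, draw]
  FD 3: (-12.799,2.657) -> (-14.92,0.536) [heading=225, draw]
  -- iteration 2/5 --
  LT 270: heading 225 -> 135
  FD 10: (-14.92,0.536) -> (-21.991,7.607) [heading=135, draw]
  FD 3: (-21.991,7.607) -> (-24.113,9.728) [heading=135, draw]
  -- iteration 3/5 --
  LT 270: heading 135 -> 45
  FD 10: (-24.113,9.728) -> (-17.042,16.799) [heading=45, draw]
  FD 3: (-17.042,16.799) -> (-14.92,18.92) [heading=45, draw]
  -- iteration 4/5 --
  LT 270: heading 45 -> 315
  FD 10: (-14.92,18.92) -> (-7.849,11.849) [heading=315, draw]
  FD 3: (-7.849,11.849) -> (-5.728,9.728) [heading=315, draw]
  -- iteration 5/5 --
  LT 270: heading 315 -> 225
  FD 10: (-5.728,9.728) -> (-12.799,2.657) [heading=225, draw]
  FD 3: (-12.799,2.657) -> (-14.92,0.536) [heading=225, draw]
]
LT 90: heading 225 -> 315
FD 20: (-14.92,0.536) -> (-0.778,-13.607) [heading=315, draw]
FD 11: (-0.778,-13.607) -> (7,-21.385) [heading=315, draw]
BK 7: (7,-21.385) -> (2.05,-16.435) [heading=315, draw]
RT 270: heading 315 -> 45
Final: pos=(2.05,-16.435), heading=45, 15 segment(s) drawn

Segment endpoints: x in {-24.113, -21.991, -17.042, -14.92, -14.92, -14.92, -12.799, -12.799, -7.849, -5.728, -5.728, -0.778, 2.05, 2.757, 7, 7}, y in {-21.385, -16.435, -13.607, -3, 0.536, 0.536, 1.243, 2.657, 2.657, 7.607, 9.728, 9.728, 9.728, 11.849, 16.799, 18.92}
xmin=-24.113, ymin=-21.385, xmax=7, ymax=18.92

Answer: -24.113 -21.385 7 18.92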